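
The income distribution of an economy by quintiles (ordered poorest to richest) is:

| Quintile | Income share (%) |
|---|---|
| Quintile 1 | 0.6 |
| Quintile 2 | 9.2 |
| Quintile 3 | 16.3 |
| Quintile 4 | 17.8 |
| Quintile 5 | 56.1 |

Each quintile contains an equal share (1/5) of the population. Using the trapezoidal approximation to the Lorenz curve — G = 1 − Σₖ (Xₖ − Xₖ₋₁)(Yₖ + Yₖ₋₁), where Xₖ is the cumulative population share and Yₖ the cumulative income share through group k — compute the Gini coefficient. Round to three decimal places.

Cumulative income shares Yₖ: 0.0060, 0.0980, 0.2610, 0.4390, 1.0000
Σ (Xₖ−Xₖ₋₁)(Yₖ+Yₖ₋₁) = (1/5)(0.0060+0.0000) + (1/5)(0.0980+0.0060) + (1/5)(0.2610+0.0980) + (1/5)(0.4390+0.2610) + (1/5)(1.0000+0.4390)
  = 0.0012 + 0.0208 + 0.0718 + 0.1400 + 0.2878 = 0.5216
G = 1 − 0.5216 = 0.4784

0.478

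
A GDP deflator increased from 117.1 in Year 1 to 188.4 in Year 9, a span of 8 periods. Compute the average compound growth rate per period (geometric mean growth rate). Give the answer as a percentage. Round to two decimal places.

6.12%

Growth factor = (188.4/117.1)^(1/8) = (1.608881)^(1/8) = 1.061245
Growth rate = 1.061245 − 1 = 0.061245 = 6.1245%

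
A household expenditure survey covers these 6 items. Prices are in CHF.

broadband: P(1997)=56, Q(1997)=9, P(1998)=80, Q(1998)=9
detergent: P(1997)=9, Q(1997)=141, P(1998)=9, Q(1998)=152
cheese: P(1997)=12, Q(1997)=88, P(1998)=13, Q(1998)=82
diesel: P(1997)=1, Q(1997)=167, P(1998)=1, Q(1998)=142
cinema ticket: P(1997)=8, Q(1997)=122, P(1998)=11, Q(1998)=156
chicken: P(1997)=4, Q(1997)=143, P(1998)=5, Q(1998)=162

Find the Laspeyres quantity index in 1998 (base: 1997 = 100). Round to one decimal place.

107.7

Laspeyres quantity index uses base-period prices as weights.
ΣP(1997)·Q(1998) = 56×9 + 9×152 + 12×82 + 1×142 + 8×156 + 4×162 = 504 + 1368 + 984 + 142 + 1248 + 648 = 4894
ΣP(1997)·Q(1997) = 56×9 + 9×141 + 12×88 + 1×167 + 8×122 + 4×143 = 504 + 1269 + 1056 + 167 + 976 + 572 = 4544
Index = 4894 / 4544 × 100 = 107.7025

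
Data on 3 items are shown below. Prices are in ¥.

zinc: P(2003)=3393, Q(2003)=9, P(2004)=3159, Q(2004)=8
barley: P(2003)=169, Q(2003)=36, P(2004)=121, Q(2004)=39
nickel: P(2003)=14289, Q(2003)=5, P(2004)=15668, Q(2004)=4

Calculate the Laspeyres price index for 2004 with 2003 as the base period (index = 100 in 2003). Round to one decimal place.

Laspeyres price index uses base-period quantities as weights.
ΣP(2004)·Q(2003) = 3159×9 + 121×36 + 15668×5 = 28431 + 4356 + 78340 = 111127
ΣP(2003)·Q(2003) = 3393×9 + 169×36 + 14289×5 = 30537 + 6084 + 71445 = 108066
Index = 111127 / 108066 × 100 = 102.8325

102.8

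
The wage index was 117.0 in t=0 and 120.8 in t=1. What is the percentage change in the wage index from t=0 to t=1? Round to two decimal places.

Change = (120.8 − 117.0) / 117.0 × 100
       = 3.8 / 117.0 × 100 = 3.2479%

3.25%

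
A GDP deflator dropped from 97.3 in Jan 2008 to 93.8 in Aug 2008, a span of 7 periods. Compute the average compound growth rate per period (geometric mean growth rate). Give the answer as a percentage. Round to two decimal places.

Growth factor = (93.8/97.3)^(1/7) = (0.964029)^(1/7) = 0.994780
Growth rate = 0.994780 − 1 = -0.005220 = -0.5220%

-0.52%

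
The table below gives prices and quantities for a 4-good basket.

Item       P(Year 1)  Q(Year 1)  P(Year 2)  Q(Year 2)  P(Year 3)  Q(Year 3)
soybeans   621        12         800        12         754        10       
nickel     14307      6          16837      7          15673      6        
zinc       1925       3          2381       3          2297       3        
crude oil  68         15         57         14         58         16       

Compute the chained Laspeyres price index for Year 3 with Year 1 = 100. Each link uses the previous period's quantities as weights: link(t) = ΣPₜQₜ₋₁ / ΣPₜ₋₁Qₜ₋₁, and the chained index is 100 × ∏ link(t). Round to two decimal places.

Link Year 1→Year 2:
ΣP(Year 2)Q(Year 1) = 800×12 + 16837×6 + 2381×3 + 57×15 = 9600 + 101022 + 7143 + 855 = 118620
ΣP(Year 1)Q(Year 1) = 621×12 + 14307×6 + 1925×3 + 68×15 = 7452 + 85842 + 5775 + 1020 = 100089
link = 118620/100089 = 1.185145
Link Year 2→Year 3:
ΣP(Year 3)Q(Year 2) = 754×12 + 15673×7 + 2297×3 + 58×14 = 9048 + 109711 + 6891 + 812 = 126462
ΣP(Year 2)Q(Year 2) = 800×12 + 16837×7 + 2381×3 + 57×14 = 9600 + 117859 + 7143 + 798 = 135400
link = 126462/135400 = 0.933988
Chained index = 100 × 1.185145 × 0.933988 = 110.6912

110.69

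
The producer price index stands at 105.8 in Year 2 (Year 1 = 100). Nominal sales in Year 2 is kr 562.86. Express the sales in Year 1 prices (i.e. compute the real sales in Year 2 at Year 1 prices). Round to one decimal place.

532.0

Real = Nominal ÷ (Index/100) = 562.86 ÷ (105.8/100)
     = 562.86 ÷ 1.058 = 532.0038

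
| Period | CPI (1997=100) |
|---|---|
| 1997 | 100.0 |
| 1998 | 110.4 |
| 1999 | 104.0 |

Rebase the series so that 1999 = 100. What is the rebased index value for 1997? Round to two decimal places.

96.15

Rebased(1997) = 100.0 / 104.0 × 100 = 96.1538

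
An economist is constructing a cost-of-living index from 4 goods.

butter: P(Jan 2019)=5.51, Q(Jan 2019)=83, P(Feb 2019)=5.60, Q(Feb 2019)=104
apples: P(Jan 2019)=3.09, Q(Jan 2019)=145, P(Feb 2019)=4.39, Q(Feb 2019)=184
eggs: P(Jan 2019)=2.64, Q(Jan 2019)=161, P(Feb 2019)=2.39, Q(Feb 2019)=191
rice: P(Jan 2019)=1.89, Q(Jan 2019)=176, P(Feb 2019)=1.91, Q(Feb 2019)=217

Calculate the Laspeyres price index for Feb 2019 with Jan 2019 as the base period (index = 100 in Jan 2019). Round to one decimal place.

Laspeyres price index uses base-period quantities as weights.
ΣP(Feb 2019)·Q(Jan 2019) = 5.60×83 + 4.39×145 + 2.39×161 + 1.91×176 = 464.8 + 636.55 + 384.79 + 336.16 = 1822.3
ΣP(Jan 2019)·Q(Jan 2019) = 5.51×83 + 3.09×145 + 2.64×161 + 1.89×176 = 457.33 + 448.05 + 425.04 + 332.64 = 1663.06
Index = 1822.3 / 1663.06 × 100 = 109.5751

109.6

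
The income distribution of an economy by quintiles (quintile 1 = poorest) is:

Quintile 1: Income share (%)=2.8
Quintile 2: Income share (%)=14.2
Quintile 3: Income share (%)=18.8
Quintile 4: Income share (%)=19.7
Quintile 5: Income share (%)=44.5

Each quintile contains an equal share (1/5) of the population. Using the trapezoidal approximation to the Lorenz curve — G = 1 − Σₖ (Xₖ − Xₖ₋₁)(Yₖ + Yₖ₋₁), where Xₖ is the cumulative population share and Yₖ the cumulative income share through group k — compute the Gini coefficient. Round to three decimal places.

Cumulative income shares Yₖ: 0.0280, 0.1700, 0.3580, 0.5550, 1.0000
Σ (Xₖ−Xₖ₋₁)(Yₖ+Yₖ₋₁) = (1/5)(0.0280+0.0000) + (1/5)(0.1700+0.0280) + (1/5)(0.3580+0.1700) + (1/5)(0.5550+0.3580) + (1/5)(1.0000+0.5550)
  = 0.0056 + 0.0396 + 0.1056 + 0.1826 + 0.3110 = 0.6444
G = 1 − 0.6444 = 0.3556

0.356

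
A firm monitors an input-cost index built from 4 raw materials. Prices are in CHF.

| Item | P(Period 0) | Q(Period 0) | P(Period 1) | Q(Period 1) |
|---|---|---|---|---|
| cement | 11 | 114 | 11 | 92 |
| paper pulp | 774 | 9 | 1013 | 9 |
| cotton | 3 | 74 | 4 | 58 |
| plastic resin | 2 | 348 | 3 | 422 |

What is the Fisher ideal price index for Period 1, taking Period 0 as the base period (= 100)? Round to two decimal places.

Laspeyres component (base-period weights):
ΣP(Period 1)Q(Period 0) = 11×114 + 1013×9 + 4×74 + 3×348 = 1254 + 9117 + 296 + 1044 = 11711
ΣP(Period 0)Q(Period 0) = 11×114 + 774×9 + 3×74 + 2×348 = 1254 + 6966 + 222 + 696 = 9138
L = 11711 / 9138 × 100 = 128.1571
Paasche component (current-period weights):
ΣP(Period 1)Q(Period 1) = 11×92 + 1013×9 + 4×58 + 3×422 = 1012 + 9117 + 232 + 1266 = 11627
ΣP(Period 0)Q(Period 1) = 11×92 + 774×9 + 3×58 + 2×422 = 1012 + 6966 + 174 + 844 = 8996
P = 11627 / 8996 × 100 = 129.2463
Fisher = √(L × P) = √(128.1571 × 129.2463) = 128.7006

128.70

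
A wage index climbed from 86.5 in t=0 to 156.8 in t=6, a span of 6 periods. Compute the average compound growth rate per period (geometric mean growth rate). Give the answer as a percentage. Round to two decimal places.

10.42%

Growth factor = (156.8/86.5)^(1/6) = (1.812717)^(1/6) = 1.104218
Growth rate = 1.104218 − 1 = 0.104218 = 10.4218%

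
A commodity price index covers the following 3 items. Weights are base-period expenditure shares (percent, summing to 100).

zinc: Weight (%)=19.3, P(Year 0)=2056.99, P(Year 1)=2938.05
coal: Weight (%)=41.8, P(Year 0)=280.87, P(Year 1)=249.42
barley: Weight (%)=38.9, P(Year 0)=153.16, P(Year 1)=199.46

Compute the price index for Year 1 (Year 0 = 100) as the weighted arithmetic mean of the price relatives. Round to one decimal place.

115.3

zinc: 19.3 × (2938.05/2056.99) = 19.3 × 1.428325 = 27.5667
coal: 41.8 × (249.42/280.87) = 41.8 × 0.888026 = 37.1195
barley: 38.9 × (199.46/153.16) = 38.9 × 1.302298 = 50.6594
Index = Σ wᵢ·(p₁ᵢ/p₀ᵢ) = 27.5667 + 37.1195 + 50.6594 = 115.3456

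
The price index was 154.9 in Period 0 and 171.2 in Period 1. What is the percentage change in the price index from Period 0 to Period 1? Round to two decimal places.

Change = (171.2 − 154.9) / 154.9 × 100
       = 16.3 / 154.9 × 100 = 10.5229%

10.52%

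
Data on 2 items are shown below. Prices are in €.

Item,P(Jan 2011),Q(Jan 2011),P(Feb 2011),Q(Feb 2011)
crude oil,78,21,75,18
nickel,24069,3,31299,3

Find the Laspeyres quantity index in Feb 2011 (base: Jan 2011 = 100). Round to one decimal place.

99.7

Laspeyres quantity index uses base-period prices as weights.
ΣP(Jan 2011)·Q(Feb 2011) = 78×18 + 24069×3 = 1404 + 72207 = 73611
ΣP(Jan 2011)·Q(Jan 2011) = 78×21 + 24069×3 = 1638 + 72207 = 73845
Index = 73611 / 73845 × 100 = 99.6831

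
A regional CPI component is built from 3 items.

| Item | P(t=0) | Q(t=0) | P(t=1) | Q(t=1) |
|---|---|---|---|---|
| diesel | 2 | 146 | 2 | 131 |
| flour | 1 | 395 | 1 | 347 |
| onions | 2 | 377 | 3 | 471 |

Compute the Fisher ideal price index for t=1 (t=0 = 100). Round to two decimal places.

Laspeyres component (base-period weights):
ΣP(t=1)Q(t=0) = 2×146 + 1×395 + 3×377 = 292 + 395 + 1131 = 1818
ΣP(t=0)Q(t=0) = 2×146 + 1×395 + 2×377 = 292 + 395 + 754 = 1441
L = 1818 / 1441 × 100 = 126.1624
Paasche component (current-period weights):
ΣP(t=1)Q(t=1) = 2×131 + 1×347 + 3×471 = 262 + 347 + 1413 = 2022
ΣP(t=0)Q(t=1) = 2×131 + 1×347 + 2×471 = 262 + 347 + 942 = 1551
P = 2022 / 1551 × 100 = 130.3675
Fisher = √(L × P) = √(126.1624 × 130.3675) = 128.2477

128.25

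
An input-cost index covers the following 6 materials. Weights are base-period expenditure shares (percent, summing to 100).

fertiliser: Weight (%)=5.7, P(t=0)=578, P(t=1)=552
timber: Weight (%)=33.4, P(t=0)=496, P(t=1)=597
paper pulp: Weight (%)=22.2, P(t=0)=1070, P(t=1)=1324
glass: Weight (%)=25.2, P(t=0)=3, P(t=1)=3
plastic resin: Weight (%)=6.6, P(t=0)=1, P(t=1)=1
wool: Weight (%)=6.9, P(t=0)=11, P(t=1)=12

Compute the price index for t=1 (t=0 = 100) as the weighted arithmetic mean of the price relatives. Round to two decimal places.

112.44

fertiliser: 5.7 × (552/578) = 5.7 × 0.955017 = 5.4436
timber: 33.4 × (597/496) = 33.4 × 1.203629 = 40.2012
paper pulp: 22.2 × (1324/1070) = 22.2 × 1.237383 = 27.4699
glass: 25.2 × (3/3) = 25.2 × 1.000000 = 25.2000
plastic resin: 6.6 × (1/1) = 6.6 × 1.000000 = 6.6000
wool: 6.9 × (12/11) = 6.9 × 1.090909 = 7.5273
Index = Σ wᵢ·(p₁ᵢ/p₀ᵢ) = 5.4436 + 40.2012 + 27.4699 + 25.2000 + 6.6000 + 7.5273 = 112.4420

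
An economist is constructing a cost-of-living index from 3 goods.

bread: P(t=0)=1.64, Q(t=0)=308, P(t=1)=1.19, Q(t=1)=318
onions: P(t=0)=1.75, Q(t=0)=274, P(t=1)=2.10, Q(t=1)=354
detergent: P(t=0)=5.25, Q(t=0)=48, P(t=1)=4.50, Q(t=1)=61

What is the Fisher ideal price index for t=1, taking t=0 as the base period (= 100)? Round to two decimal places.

Laspeyres component (base-period weights):
ΣP(t=1)Q(t=0) = 1.19×308 + 2.10×274 + 4.50×48 = 366.52 + 575.4 + 216 = 1157.92
ΣP(t=0)Q(t=0) = 1.64×308 + 1.75×274 + 5.25×48 = 505.12 + 479.5 + 252 = 1236.62
L = 1157.92 / 1236.62 × 100 = 93.6359
Paasche component (current-period weights):
ΣP(t=1)Q(t=1) = 1.19×318 + 2.10×354 + 4.50×61 = 378.42 + 743.4 + 274.5 = 1396.32
ΣP(t=0)Q(t=1) = 1.64×318 + 1.75×354 + 5.25×61 = 521.52 + 619.5 + 320.25 = 1461.27
P = 1396.32 / 1461.27 × 100 = 95.5552
Fisher = √(L × P) = √(93.6359 × 95.5552) = 94.5907

94.59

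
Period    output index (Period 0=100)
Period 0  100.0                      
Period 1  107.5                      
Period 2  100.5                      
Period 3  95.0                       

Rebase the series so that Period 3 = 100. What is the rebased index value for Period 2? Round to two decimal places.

Rebased(Period 2) = 100.5 / 95.0 × 100 = 105.7895

105.79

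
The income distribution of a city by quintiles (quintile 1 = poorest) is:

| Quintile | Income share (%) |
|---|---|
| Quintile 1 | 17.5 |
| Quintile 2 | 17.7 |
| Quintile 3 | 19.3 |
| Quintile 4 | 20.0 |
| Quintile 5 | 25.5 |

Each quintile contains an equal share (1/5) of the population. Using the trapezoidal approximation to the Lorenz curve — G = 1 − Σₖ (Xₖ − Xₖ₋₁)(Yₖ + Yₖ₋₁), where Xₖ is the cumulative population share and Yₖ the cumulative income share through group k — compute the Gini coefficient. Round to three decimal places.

Cumulative income shares Yₖ: 0.1750, 0.3520, 0.5450, 0.7450, 1.0000
Σ (Xₖ−Xₖ₋₁)(Yₖ+Yₖ₋₁) = (1/5)(0.1750+0.0000) + (1/5)(0.3520+0.1750) + (1/5)(0.5450+0.3520) + (1/5)(0.7450+0.5450) + (1/5)(1.0000+0.7450)
  = 0.0350 + 0.1054 + 0.1794 + 0.2580 + 0.3490 = 0.9268
G = 1 − 0.9268 = 0.0732

0.073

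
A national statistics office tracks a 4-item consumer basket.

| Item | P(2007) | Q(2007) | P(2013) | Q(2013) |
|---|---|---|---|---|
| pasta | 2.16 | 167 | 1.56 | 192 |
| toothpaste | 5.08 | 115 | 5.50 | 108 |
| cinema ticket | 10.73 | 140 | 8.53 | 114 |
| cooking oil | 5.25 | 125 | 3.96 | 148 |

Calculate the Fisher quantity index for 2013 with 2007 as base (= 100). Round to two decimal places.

Laspeyres component (base-period weights):
ΣP(2007)Q(2013) = 2.16×192 + 5.08×108 + 10.73×114 + 5.25×148 = 414.72 + 548.64 + 1223.22 + 777 = 2963.58
ΣP(2007)Q(2007) = 2.16×167 + 5.08×115 + 10.73×140 + 5.25×125 = 360.72 + 584.2 + 1502.2 + 656.25 = 3103.37
L = 2963.58 / 3103.37 × 100 = 95.4955
Paasche component (current-period weights):
ΣP(2013)Q(2013) = 1.56×192 + 5.50×108 + 8.53×114 + 3.96×148 = 299.52 + 594 + 972.42 + 586.08 = 2452.02
ΣP(2013)Q(2007) = 1.56×167 + 5.50×115 + 8.53×140 + 3.96×125 = 260.52 + 632.5 + 1194.2 + 495 = 2582.22
P = 2452.02 / 2582.22 × 100 = 94.9578
Fisher = √(L × P) = √(95.4955 × 94.9578) = 95.2263

95.23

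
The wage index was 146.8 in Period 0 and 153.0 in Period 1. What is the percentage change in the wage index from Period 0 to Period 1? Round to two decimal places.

4.22%

Change = (153.0 − 146.8) / 146.8 × 100
       = 6.2 / 146.8 × 100 = 4.2234%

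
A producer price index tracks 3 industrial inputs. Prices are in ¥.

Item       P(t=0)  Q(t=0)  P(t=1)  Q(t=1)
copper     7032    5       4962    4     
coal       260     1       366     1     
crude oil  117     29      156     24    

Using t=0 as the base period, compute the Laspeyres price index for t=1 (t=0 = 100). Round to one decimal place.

76.5

Laspeyres price index uses base-period quantities as weights.
ΣP(t=1)·Q(t=0) = 4962×5 + 366×1 + 156×29 = 24810 + 366 + 4524 = 29700
ΣP(t=0)·Q(t=0) = 7032×5 + 260×1 + 117×29 = 35160 + 260 + 3393 = 38813
Index = 29700 / 38813 × 100 = 76.5208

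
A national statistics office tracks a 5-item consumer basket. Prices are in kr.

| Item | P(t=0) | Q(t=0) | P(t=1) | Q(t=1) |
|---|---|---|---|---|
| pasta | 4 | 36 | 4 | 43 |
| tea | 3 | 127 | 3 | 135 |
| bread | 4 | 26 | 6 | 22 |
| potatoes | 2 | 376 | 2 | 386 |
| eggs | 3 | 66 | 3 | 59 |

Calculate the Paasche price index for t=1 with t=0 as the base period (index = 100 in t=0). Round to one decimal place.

Paasche price index uses current-period quantities as weights.
ΣP(t=1)·Q(t=1) = 4×43 + 3×135 + 6×22 + 2×386 + 3×59 = 172 + 405 + 132 + 772 + 177 = 1658
ΣP(t=0)·Q(t=1) = 4×43 + 3×135 + 4×22 + 2×386 + 3×59 = 172 + 405 + 88 + 772 + 177 = 1614
Index = 1658 / 1614 × 100 = 102.7261

102.7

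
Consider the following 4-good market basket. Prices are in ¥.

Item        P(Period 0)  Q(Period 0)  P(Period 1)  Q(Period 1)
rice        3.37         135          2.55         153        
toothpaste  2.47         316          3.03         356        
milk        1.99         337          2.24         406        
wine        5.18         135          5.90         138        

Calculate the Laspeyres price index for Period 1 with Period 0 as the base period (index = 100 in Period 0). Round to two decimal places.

109.51

Laspeyres price index uses base-period quantities as weights.
ΣP(Period 1)·Q(Period 0) = 2.55×135 + 3.03×316 + 2.24×337 + 5.90×135 = 344.25 + 957.48 + 754.88 + 796.5 = 2853.11
ΣP(Period 0)·Q(Period 0) = 3.37×135 + 2.47×316 + 1.99×337 + 5.18×135 = 454.95 + 780.52 + 670.63 + 699.3 = 2605.4
Index = 2853.11 / 2605.4 × 100 = 109.5076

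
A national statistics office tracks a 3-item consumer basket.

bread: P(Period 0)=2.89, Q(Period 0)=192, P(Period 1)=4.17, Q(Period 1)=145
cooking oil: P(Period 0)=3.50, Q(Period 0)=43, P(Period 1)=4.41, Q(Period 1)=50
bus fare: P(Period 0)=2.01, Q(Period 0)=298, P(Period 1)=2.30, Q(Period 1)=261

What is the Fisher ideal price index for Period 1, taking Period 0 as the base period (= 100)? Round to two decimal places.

127.94

Laspeyres component (base-period weights):
ΣP(Period 1)Q(Period 0) = 4.17×192 + 4.41×43 + 2.30×298 = 800.64 + 189.63 + 685.4 = 1675.67
ΣP(Period 0)Q(Period 0) = 2.89×192 + 3.50×43 + 2.01×298 = 554.88 + 150.5 + 598.98 = 1304.36
L = 1675.67 / 1304.36 × 100 = 128.4668
Paasche component (current-period weights):
ΣP(Period 1)Q(Period 1) = 4.17×145 + 4.41×50 + 2.30×261 = 604.65 + 220.5 + 600.3 = 1425.45
ΣP(Period 0)Q(Period 1) = 2.89×145 + 3.50×50 + 2.01×261 = 419.05 + 175 + 524.61 = 1118.66
P = 1425.45 / 1118.66 × 100 = 127.4248
Fisher = √(L × P) = √(128.4668 × 127.4248) = 127.9447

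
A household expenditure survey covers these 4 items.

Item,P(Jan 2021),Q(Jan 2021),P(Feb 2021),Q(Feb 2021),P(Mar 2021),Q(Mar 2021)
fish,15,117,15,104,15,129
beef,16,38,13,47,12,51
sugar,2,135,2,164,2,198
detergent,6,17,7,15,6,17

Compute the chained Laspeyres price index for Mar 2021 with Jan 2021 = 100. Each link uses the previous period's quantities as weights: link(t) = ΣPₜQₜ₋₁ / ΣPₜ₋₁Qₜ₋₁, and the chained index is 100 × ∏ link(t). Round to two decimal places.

94.16

Link Jan 2021→Feb 2021:
ΣP(Feb 2021)Q(Jan 2021) = 15×117 + 13×38 + 2×135 + 7×17 = 1755 + 494 + 270 + 119 = 2638
ΣP(Jan 2021)Q(Jan 2021) = 15×117 + 16×38 + 2×135 + 6×17 = 1755 + 608 + 270 + 102 = 2735
link = 2638/2735 = 0.964534
Link Feb 2021→Mar 2021:
ΣP(Mar 2021)Q(Feb 2021) = 15×104 + 12×47 + 2×164 + 6×15 = 1560 + 564 + 328 + 90 = 2542
ΣP(Feb 2021)Q(Feb 2021) = 15×104 + 13×47 + 2×164 + 7×15 = 1560 + 611 + 328 + 105 = 2604
link = 2542/2604 = 0.976190
Chained index = 100 × 0.964534 × 0.976190 = 94.1569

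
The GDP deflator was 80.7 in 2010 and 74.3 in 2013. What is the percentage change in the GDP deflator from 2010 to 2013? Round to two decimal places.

Change = (74.3 − 80.7) / 80.7 × 100
       = -6.4 / 80.7 × 100 = -7.9306%

-7.93%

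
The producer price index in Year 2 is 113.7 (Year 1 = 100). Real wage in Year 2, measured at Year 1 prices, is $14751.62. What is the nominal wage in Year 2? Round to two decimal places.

16772.59

Nominal = Real × (Index/100) = 14751.62 × (113.7/100)
        = 14751.62 × 1.137 = 16772.5919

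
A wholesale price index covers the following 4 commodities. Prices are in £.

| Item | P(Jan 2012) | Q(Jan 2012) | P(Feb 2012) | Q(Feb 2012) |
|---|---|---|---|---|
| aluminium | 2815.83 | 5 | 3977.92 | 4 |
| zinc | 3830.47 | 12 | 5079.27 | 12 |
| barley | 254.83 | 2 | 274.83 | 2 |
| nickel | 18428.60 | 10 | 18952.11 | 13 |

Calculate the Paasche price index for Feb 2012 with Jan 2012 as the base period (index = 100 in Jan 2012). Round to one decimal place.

Paasche price index uses current-period quantities as weights.
ΣP(Feb 2012)·Q(Feb 2012) = 3977.92×4 + 5079.27×12 + 274.83×2 + 18952.11×13 = 15911.68 + 60951.24 + 549.66 + 246377.43 = 323790.01
ΣP(Jan 2012)·Q(Feb 2012) = 2815.83×4 + 3830.47×12 + 254.83×2 + 18428.60×13 = 11263.32 + 45965.64 + 509.66 + 239571.8 = 297310.42
Index = 323790.01 / 297310.42 × 100 = 108.9064

108.9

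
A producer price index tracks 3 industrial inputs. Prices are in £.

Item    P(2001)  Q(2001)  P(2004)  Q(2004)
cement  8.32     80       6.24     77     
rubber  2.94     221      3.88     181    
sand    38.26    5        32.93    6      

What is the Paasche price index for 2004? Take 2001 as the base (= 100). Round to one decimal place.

98.4

Paasche price index uses current-period quantities as weights.
ΣP(2004)·Q(2004) = 6.24×77 + 3.88×181 + 32.93×6 = 480.48 + 702.28 + 197.58 = 1380.34
ΣP(2001)·Q(2004) = 8.32×77 + 2.94×181 + 38.26×6 = 640.64 + 532.14 + 229.56 = 1402.34
Index = 1380.34 / 1402.34 × 100 = 98.4312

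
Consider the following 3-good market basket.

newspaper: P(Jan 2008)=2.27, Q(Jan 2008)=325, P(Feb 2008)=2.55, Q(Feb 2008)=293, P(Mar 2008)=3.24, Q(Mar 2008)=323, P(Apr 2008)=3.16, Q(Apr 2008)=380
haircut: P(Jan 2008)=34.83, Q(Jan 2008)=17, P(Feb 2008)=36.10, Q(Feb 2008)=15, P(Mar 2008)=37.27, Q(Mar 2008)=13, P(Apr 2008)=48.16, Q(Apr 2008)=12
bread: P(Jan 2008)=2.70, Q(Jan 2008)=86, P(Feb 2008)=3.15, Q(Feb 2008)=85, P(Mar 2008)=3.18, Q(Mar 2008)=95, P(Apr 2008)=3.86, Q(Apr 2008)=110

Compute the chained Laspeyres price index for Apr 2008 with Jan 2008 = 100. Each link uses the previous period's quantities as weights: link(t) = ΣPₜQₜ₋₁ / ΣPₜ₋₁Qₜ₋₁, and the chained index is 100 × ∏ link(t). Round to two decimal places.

137.68

Link Jan 2008→Feb 2008:
ΣP(Feb 2008)Q(Jan 2008) = 2.55×325 + 36.10×17 + 3.15×86 = 828.75 + 613.7 + 270.9 = 1713.35
ΣP(Jan 2008)Q(Jan 2008) = 2.27×325 + 34.83×17 + 2.70×86 = 737.75 + 592.11 + 232.2 = 1562.06
link = 1713.35/1562.06 = 1.096853
Link Feb 2008→Mar 2008:
ΣP(Mar 2008)Q(Feb 2008) = 3.24×293 + 37.27×15 + 3.18×85 = 949.32 + 559.05 + 270.3 = 1778.67
ΣP(Feb 2008)Q(Feb 2008) = 2.55×293 + 36.10×15 + 3.15×85 = 747.15 + 541.5 + 267.75 = 1556.4
link = 1778.67/1556.4 = 1.142810
Link Mar 2008→Apr 2008:
ΣP(Apr 2008)Q(Mar 2008) = 3.16×323 + 48.16×13 + 3.86×95 = 1020.68 + 626.08 + 366.7 = 2013.46
ΣP(Mar 2008)Q(Mar 2008) = 3.24×323 + 37.27×13 + 3.18×95 = 1046.52 + 484.51 + 302.1 = 1833.13
link = 2013.46/1833.13 = 1.098373
Chained index = 100 × 1.096853 × 1.142810 × 1.098373 = 137.6804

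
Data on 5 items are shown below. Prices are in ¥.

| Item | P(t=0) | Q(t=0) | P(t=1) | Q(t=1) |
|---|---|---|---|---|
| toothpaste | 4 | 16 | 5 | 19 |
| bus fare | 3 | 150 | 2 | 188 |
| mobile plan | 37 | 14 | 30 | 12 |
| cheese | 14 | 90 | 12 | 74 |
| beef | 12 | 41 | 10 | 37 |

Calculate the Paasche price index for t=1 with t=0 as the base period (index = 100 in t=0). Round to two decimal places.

81.47

Paasche price index uses current-period quantities as weights.
ΣP(t=1)·Q(t=1) = 5×19 + 2×188 + 30×12 + 12×74 + 10×37 = 95 + 376 + 360 + 888 + 370 = 2089
ΣP(t=0)·Q(t=1) = 4×19 + 3×188 + 37×12 + 14×74 + 12×37 = 76 + 564 + 444 + 1036 + 444 = 2564
Index = 2089 / 2564 × 100 = 81.4743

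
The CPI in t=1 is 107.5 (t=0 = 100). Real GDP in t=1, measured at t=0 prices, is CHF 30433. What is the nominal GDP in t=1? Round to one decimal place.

Nominal = Real × (Index/100) = 30433 × (107.5/100)
        = 30433 × 1.075 = 32715.4750

32715.5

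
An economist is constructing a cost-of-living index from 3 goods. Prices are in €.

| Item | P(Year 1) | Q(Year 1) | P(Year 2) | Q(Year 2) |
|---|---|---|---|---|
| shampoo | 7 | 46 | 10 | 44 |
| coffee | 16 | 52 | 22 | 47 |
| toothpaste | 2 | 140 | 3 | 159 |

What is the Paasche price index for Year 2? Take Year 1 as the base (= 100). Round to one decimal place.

141.6

Paasche price index uses current-period quantities as weights.
ΣP(Year 2)·Q(Year 2) = 10×44 + 22×47 + 3×159 = 440 + 1034 + 477 = 1951
ΣP(Year 1)·Q(Year 2) = 7×44 + 16×47 + 2×159 = 308 + 752 + 318 = 1378
Index = 1951 / 1378 × 100 = 141.5820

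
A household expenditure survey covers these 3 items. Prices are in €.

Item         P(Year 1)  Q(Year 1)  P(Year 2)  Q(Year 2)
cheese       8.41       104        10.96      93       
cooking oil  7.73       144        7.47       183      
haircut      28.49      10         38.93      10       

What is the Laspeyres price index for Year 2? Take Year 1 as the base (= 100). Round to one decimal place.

114.6

Laspeyres price index uses base-period quantities as weights.
ΣP(Year 2)·Q(Year 1) = 10.96×104 + 7.47×144 + 38.93×10 = 1139.84 + 1075.68 + 389.3 = 2604.82
ΣP(Year 1)·Q(Year 1) = 8.41×104 + 7.73×144 + 28.49×10 = 874.64 + 1113.12 + 284.9 = 2272.66
Index = 2604.82 / 2272.66 × 100 = 114.6155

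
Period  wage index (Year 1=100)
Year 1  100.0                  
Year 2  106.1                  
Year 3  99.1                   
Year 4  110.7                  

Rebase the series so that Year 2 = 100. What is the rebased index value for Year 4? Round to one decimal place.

104.3

Rebased(Year 4) = 110.7 / 106.1 × 100 = 104.3355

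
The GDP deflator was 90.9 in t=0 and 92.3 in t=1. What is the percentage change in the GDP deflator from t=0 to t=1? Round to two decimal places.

Change = (92.3 − 90.9) / 90.9 × 100
       = 1.4 / 90.9 × 100 = 1.5402%

1.54%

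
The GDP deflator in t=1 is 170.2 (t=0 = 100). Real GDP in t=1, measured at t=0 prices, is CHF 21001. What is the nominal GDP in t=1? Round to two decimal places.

35743.70

Nominal = Real × (Index/100) = 21001 × (170.2/100)
        = 21001 × 1.702 = 35743.7020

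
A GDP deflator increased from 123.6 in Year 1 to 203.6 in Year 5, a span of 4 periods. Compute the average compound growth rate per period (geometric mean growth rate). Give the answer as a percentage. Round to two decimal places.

13.29%

Growth factor = (203.6/123.6)^(1/4) = (1.647249)^(1/4) = 1.132895
Growth rate = 1.132895 − 1 = 0.132895 = 13.2895%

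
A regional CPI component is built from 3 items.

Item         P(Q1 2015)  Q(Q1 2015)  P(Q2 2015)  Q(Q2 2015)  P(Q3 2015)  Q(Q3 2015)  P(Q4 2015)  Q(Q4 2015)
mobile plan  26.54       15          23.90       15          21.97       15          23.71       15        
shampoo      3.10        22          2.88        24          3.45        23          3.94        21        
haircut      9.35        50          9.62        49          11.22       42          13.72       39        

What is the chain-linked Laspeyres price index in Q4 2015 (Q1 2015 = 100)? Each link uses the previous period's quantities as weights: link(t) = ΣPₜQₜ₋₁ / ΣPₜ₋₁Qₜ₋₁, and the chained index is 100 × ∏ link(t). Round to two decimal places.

120.21

Link Q1 2015→Q2 2015:
ΣP(Q2 2015)Q(Q1 2015) = 23.90×15 + 2.88×22 + 9.62×50 = 358.5 + 63.36 + 481 = 902.86
ΣP(Q1 2015)Q(Q1 2015) = 26.54×15 + 3.10×22 + 9.35×50 = 398.1 + 68.2 + 467.5 = 933.8
link = 902.86/933.8 = 0.966867
Link Q2 2015→Q3 2015:
ΣP(Q3 2015)Q(Q2 2015) = 21.97×15 + 3.45×24 + 11.22×49 = 329.55 + 82.8 + 549.78 = 962.13
ΣP(Q2 2015)Q(Q2 2015) = 23.90×15 + 2.88×24 + 9.62×49 = 358.5 + 69.12 + 471.38 = 899
link = 962.13/899 = 1.070222
Link Q3 2015→Q4 2015:
ΣP(Q4 2015)Q(Q3 2015) = 23.71×15 + 3.94×23 + 13.72×42 = 355.65 + 90.62 + 576.24 = 1022.51
ΣP(Q3 2015)Q(Q3 2015) = 21.97×15 + 3.45×23 + 11.22×42 = 329.55 + 79.35 + 471.24 = 880.14
link = 1022.51/880.14 = 1.161758
Chained index = 100 × 0.966867 × 1.070222 × 1.161758 = 120.2144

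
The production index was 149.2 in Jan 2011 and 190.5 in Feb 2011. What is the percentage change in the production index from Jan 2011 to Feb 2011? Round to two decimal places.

27.68%

Change = (190.5 − 149.2) / 149.2 × 100
       = 41.3 / 149.2 × 100 = 27.6810%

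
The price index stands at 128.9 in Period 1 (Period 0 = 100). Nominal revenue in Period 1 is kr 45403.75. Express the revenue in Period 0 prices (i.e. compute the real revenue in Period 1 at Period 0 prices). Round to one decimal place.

Real = Nominal ÷ (Index/100) = 45403.75 ÷ (128.9/100)
     = 45403.75 ÷ 1.289 = 35224.0109

35224.0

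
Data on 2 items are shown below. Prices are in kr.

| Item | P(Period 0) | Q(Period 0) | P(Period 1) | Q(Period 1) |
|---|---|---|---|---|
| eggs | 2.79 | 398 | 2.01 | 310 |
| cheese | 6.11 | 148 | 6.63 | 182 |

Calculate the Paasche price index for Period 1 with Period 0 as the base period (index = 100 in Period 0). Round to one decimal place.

Paasche price index uses current-period quantities as weights.
ΣP(Period 1)·Q(Period 1) = 2.01×310 + 6.63×182 = 623.1 + 1206.66 = 1829.76
ΣP(Period 0)·Q(Period 1) = 2.79×310 + 6.11×182 = 864.9 + 1112.02 = 1976.92
Index = 1829.76 / 1976.92 × 100 = 92.5561

92.6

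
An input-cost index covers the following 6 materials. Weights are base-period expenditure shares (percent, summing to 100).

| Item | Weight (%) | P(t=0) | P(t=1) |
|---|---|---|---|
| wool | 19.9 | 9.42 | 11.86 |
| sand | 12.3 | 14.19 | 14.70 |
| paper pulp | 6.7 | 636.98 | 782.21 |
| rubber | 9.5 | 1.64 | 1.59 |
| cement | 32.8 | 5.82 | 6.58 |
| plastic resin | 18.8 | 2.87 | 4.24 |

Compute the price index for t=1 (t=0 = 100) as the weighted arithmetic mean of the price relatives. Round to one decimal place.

120.1

wool: 19.9 × (11.86/9.42) = 19.9 × 1.259023 = 25.0546
sand: 12.3 × (14.70/14.19) = 12.3 × 1.035941 = 12.7421
paper pulp: 6.7 × (782.21/636.98) = 6.7 × 1.227998 = 8.2276
rubber: 9.5 × (1.59/1.64) = 9.5 × 0.969512 = 9.2104
cement: 32.8 × (6.58/5.82) = 32.8 × 1.130584 = 37.0832
plastic resin: 18.8 × (4.24/2.87) = 18.8 × 1.477352 = 27.7742
Index = Σ wᵢ·(p₁ᵢ/p₀ᵢ) = 25.0546 + 12.7421 + 8.2276 + 9.2104 + 37.0832 + 27.7742 = 120.0920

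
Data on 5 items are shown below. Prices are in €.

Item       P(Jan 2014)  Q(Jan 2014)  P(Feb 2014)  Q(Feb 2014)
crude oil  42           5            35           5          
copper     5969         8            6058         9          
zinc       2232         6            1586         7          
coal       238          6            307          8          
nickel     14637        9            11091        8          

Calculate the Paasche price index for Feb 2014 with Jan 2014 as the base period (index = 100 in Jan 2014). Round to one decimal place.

Paasche price index uses current-period quantities as weights.
ΣP(Feb 2014)·Q(Feb 2014) = 35×5 + 6058×9 + 1586×7 + 307×8 + 11091×8 = 175 + 54522 + 11102 + 2456 + 88728 = 156983
ΣP(Jan 2014)·Q(Feb 2014) = 42×5 + 5969×9 + 2232×7 + 238×8 + 14637×8 = 210 + 53721 + 15624 + 1904 + 117096 = 188555
Index = 156983 / 188555 × 100 = 83.2558

83.3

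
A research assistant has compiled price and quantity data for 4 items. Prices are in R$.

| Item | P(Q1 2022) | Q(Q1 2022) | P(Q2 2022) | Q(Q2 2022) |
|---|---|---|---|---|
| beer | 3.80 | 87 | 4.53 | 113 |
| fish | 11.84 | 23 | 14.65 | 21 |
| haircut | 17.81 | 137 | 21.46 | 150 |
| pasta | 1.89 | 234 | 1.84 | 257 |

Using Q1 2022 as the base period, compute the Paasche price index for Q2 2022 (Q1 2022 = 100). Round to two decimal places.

117.63

Paasche price index uses current-period quantities as weights.
ΣP(Q2 2022)·Q(Q2 2022) = 4.53×113 + 14.65×21 + 21.46×150 + 1.84×257 = 511.89 + 307.65 + 3219 + 472.88 = 4511.42
ΣP(Q1 2022)·Q(Q2 2022) = 3.80×113 + 11.84×21 + 17.81×150 + 1.89×257 = 429.4 + 248.64 + 2671.5 + 485.73 = 3835.27
Index = 4511.42 / 3835.27 × 100 = 117.6298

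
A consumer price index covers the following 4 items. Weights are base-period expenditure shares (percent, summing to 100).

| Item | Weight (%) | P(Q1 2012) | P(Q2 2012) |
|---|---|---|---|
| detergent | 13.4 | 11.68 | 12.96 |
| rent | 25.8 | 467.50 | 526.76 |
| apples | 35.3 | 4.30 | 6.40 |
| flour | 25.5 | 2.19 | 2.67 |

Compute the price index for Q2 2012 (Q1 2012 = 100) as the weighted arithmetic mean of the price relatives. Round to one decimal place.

127.6

detergent: 13.4 × (12.96/11.68) = 13.4 × 1.109589 = 14.8685
rent: 25.8 × (526.76/467.50) = 25.8 × 1.126759 = 29.0704
apples: 35.3 × (6.40/4.30) = 35.3 × 1.488372 = 52.5395
flour: 25.5 × (2.67/2.19) = 25.5 × 1.219178 = 31.0890
Index = Σ wᵢ·(p₁ᵢ/p₀ᵢ) = 14.8685 + 29.0704 + 52.5395 + 31.0890 = 127.5675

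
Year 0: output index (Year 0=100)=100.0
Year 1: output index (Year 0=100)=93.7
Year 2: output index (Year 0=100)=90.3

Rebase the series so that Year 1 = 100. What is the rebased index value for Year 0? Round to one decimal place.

106.7

Rebased(Year 0) = 100.0 / 93.7 × 100 = 106.7236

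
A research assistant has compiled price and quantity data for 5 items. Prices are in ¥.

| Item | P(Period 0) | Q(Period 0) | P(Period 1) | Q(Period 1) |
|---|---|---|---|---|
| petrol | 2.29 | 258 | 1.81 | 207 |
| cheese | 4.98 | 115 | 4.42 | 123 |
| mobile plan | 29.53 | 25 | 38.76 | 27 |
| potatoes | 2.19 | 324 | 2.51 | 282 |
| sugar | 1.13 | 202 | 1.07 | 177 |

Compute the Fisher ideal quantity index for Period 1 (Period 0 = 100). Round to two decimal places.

95.69

Laspeyres component (base-period weights):
ΣP(Period 0)Q(Period 1) = 2.29×207 + 4.98×123 + 29.53×27 + 2.19×282 + 1.13×177 = 474.03 + 612.54 + 797.31 + 617.58 + 200.01 = 2701.47
ΣP(Period 0)Q(Period 0) = 2.29×258 + 4.98×115 + 29.53×25 + 2.19×324 + 1.13×202 = 590.82 + 572.7 + 738.25 + 709.56 + 228.26 = 2839.59
L = 2701.47 / 2839.59 × 100 = 95.1359
Paasche component (current-period weights):
ΣP(Period 1)Q(Period 1) = 1.81×207 + 4.42×123 + 38.76×27 + 2.51×282 + 1.07×177 = 374.67 + 543.66 + 1046.52 + 707.82 + 189.39 = 2862.06
ΣP(Period 1)Q(Period 0) = 1.81×258 + 4.42×115 + 38.76×25 + 2.51×324 + 1.07×202 = 466.98 + 508.3 + 969 + 813.24 + 216.14 = 2973.66
P = 2862.06 / 2973.66 × 100 = 96.2470
Fisher = √(L × P) = √(95.1359 × 96.2470) = 95.6899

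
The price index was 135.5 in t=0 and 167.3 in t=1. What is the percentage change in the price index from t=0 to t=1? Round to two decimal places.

Change = (167.3 − 135.5) / 135.5 × 100
       = 31.8 / 135.5 × 100 = 23.4686%

23.47%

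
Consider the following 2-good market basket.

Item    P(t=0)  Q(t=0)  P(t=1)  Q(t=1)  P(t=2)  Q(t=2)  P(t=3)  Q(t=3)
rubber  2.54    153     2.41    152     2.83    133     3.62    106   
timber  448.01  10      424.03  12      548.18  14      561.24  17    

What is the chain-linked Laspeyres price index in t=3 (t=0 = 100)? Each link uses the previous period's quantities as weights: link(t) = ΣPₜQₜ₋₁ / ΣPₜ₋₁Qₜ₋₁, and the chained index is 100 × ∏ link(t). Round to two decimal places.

Link t=0→t=1:
ΣP(t=1)Q(t=0) = 2.41×153 + 424.03×10 = 368.73 + 4240.3 = 4609.03
ΣP(t=0)Q(t=0) = 2.54×153 + 448.01×10 = 388.62 + 4480.1 = 4868.72
link = 4609.03/4868.72 = 0.946662
Link t=1→t=2:
ΣP(t=2)Q(t=1) = 2.83×152 + 548.18×12 = 430.16 + 6578.16 = 7008.32
ΣP(t=1)Q(t=1) = 2.41×152 + 424.03×12 = 366.32 + 5088.36 = 5454.68
link = 7008.32/5454.68 = 1.284827
Link t=2→t=3:
ΣP(t=3)Q(t=2) = 3.62×133 + 561.24×14 = 481.46 + 7857.36 = 8338.82
ΣP(t=2)Q(t=2) = 2.83×133 + 548.18×14 = 376.39 + 7674.52 = 8050.91
link = 8338.82/8050.91 = 1.035761
Chained index = 100 × 0.946662 × 1.284827 × 1.035761 = 125.9792

125.98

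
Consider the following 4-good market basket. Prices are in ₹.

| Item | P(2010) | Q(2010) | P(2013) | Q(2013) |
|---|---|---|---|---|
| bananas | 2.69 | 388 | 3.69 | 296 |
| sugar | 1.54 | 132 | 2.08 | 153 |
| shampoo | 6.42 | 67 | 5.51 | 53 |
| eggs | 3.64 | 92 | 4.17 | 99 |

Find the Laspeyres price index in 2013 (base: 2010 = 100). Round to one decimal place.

Laspeyres price index uses base-period quantities as weights.
ΣP(2013)·Q(2010) = 3.69×388 + 2.08×132 + 5.51×67 + 4.17×92 = 1431.72 + 274.56 + 369.17 + 383.64 = 2459.09
ΣP(2010)·Q(2010) = 2.69×388 + 1.54×132 + 6.42×67 + 3.64×92 = 1043.72 + 203.28 + 430.14 + 334.88 = 2012.02
Index = 2459.09 / 2012.02 × 100 = 122.2200

122.2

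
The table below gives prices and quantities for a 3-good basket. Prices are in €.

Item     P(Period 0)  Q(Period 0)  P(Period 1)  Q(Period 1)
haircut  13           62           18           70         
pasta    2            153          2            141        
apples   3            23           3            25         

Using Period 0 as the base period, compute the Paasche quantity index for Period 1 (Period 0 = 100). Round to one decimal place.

Paasche quantity index uses current-period prices as weights.
ΣP(Period 1)·Q(Period 1) = 18×70 + 2×141 + 3×25 = 1260 + 282 + 75 = 1617
ΣP(Period 1)·Q(Period 0) = 18×62 + 2×153 + 3×23 = 1116 + 306 + 69 = 1491
Index = 1617 / 1491 × 100 = 108.4507

108.5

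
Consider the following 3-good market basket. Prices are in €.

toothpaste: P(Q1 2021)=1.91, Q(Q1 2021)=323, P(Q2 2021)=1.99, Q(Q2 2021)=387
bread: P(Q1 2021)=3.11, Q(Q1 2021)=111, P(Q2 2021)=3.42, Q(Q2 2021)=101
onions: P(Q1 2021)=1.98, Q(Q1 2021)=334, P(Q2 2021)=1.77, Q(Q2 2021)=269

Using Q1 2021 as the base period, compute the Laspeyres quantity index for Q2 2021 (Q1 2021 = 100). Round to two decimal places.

97.69

Laspeyres quantity index uses base-period prices as weights.
ΣP(Q1 2021)·Q(Q2 2021) = 1.91×387 + 3.11×101 + 1.98×269 = 739.17 + 314.11 + 532.62 = 1585.9
ΣP(Q1 2021)·Q(Q1 2021) = 1.91×323 + 3.11×111 + 1.98×334 = 616.93 + 345.21 + 661.32 = 1623.46
Index = 1585.9 / 1623.46 × 100 = 97.6864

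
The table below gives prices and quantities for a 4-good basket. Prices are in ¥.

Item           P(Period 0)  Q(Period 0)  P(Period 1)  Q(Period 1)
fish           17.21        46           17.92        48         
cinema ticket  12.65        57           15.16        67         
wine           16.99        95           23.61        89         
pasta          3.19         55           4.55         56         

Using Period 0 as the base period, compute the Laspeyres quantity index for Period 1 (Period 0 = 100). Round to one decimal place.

Laspeyres quantity index uses base-period prices as weights.
ΣP(Period 0)·Q(Period 1) = 17.21×48 + 12.65×67 + 16.99×89 + 3.19×56 = 826.08 + 847.55 + 1512.11 + 178.64 = 3364.38
ΣP(Period 0)·Q(Period 0) = 17.21×46 + 12.65×57 + 16.99×95 + 3.19×55 = 791.66 + 721.05 + 1614.05 + 175.45 = 3302.21
Index = 3364.38 / 3302.21 × 100 = 101.8827

101.9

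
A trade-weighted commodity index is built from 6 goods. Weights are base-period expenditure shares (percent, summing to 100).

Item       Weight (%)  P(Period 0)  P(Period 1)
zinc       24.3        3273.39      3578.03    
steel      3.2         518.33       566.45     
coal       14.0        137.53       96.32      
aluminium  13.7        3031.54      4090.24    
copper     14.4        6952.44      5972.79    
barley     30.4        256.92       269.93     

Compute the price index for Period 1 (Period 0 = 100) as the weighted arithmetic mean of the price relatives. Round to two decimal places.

102.66

zinc: 24.3 × (3578.03/3273.39) = 24.3 × 1.093066 = 26.5615
steel: 3.2 × (566.45/518.33) = 3.2 × 1.092837 = 3.4971
coal: 14.0 × (96.32/137.53) = 14.0 × 0.700356 = 9.8050
aluminium: 13.7 × (4090.24/3031.54) = 13.7 × 1.349228 = 18.4844
copper: 14.4 × (5972.79/6952.44) = 14.4 × 0.859093 = 12.3709
barley: 30.4 × (269.93/256.92) = 30.4 × 1.050638 = 31.9394
Index = Σ wᵢ·(p₁ᵢ/p₀ᵢ) = 26.5615 + 3.4971 + 9.8050 + 18.4844 + 12.3709 + 31.9394 = 102.6583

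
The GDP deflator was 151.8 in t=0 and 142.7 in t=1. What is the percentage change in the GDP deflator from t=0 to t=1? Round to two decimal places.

-5.99%

Change = (142.7 − 151.8) / 151.8 × 100
       = -9.1 / 151.8 × 100 = -5.9947%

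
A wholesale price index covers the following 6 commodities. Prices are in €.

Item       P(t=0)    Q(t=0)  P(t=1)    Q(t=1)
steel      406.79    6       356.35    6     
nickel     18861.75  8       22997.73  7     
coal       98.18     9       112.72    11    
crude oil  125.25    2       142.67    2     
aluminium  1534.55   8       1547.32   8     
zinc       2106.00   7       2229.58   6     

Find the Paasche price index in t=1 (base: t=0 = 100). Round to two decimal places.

118.47

Paasche price index uses current-period quantities as weights.
ΣP(t=1)·Q(t=1) = 356.35×6 + 22997.73×7 + 112.72×11 + 142.67×2 + 1547.32×8 + 2229.58×6 = 2138.1 + 160984.11 + 1239.92 + 285.34 + 12378.56 + 13377.48 = 190403.51
ΣP(t=0)·Q(t=1) = 406.79×6 + 18861.75×7 + 98.18×11 + 125.25×2 + 1534.55×8 + 2106.00×6 = 2440.74 + 132032.25 + 1079.98 + 250.5 + 12276.4 + 12636 = 160715.87
Index = 190403.51 / 160715.87 × 100 = 118.4721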